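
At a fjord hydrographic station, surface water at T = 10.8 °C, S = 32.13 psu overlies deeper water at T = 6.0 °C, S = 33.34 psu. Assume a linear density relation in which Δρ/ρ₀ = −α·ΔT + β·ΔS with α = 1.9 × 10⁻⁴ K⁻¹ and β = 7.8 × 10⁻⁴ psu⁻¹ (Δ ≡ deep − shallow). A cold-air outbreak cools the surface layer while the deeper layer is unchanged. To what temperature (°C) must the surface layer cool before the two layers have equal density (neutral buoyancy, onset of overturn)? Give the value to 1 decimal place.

Neutral buoyancy requires Δρ = 0, i.e. −α(T_deep − T_surf′) + β(S_deep − S_surf) = 0.
T_surf′ = T_deep − (β/α)·ΔS = 6.0 − (7.8 × 10⁻⁴/1.9 × 10⁻⁴)·(+1.21) = 1.033 °C.
Cooling required: 10.8 − (1.033) = 9.767 °C.

1.0 °C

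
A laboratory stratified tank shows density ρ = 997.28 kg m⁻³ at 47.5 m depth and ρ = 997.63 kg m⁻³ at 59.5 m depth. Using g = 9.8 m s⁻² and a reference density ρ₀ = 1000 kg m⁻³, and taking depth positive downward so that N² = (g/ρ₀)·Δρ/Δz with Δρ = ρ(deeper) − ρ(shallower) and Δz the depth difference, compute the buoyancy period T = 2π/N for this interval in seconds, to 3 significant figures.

372 s

Δρ = 997.63 − 997.28 = 0.35 kg m⁻³ over Δz = 59.5 − 47.5 = 12 m.
N² = (9.8/1000) × (0.35/12) = 2.8583 × 10⁻⁴ s⁻².
N = √(2.8583 × 10⁻⁴) = 0.016907 rad s⁻¹, so T = 2π/N = 371.63 s ≈ 372 s.
N² > 0, so the interval is statically stable.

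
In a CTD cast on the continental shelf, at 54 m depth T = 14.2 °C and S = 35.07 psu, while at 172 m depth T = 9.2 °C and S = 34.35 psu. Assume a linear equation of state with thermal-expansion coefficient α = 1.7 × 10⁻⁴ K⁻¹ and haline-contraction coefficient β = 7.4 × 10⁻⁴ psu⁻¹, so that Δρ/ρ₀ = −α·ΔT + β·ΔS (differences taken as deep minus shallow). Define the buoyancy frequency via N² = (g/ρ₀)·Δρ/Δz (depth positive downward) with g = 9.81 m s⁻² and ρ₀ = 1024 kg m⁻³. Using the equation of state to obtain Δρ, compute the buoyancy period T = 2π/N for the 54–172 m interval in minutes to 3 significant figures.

20.4 min

ΔT = -5.0 K, ΔS = -0.72 psu (deep − shallow).
Δρ/ρ₀ = −αΔT + βΔS = 8.50 × 10⁻⁴ − 5.328 × 10⁻⁴ = 3.172 × 10⁻⁴, so Δρ ≈ 0.3248 kg m⁻³.
N² = (g/ρ₀)·Δρ/Δz = g·(Δρ/ρ₀)/Δz = 9.81 × 3.172 × 10⁻⁴ / 118 = 2.6371 × 10⁻⁵ s⁻².
N = √(2.6371 × 10⁻⁵) = 5.1353 × 10⁻³ rad s⁻¹ → T = 2π/N = 1.2235 × 10³ s = 20.392 min ≈ 20.4 min.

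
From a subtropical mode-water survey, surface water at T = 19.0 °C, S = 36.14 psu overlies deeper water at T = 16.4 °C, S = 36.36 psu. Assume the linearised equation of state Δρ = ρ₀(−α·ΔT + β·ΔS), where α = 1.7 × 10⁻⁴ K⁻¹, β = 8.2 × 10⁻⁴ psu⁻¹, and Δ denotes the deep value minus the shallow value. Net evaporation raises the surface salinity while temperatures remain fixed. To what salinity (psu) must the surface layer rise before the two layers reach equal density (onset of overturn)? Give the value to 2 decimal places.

Neutral buoyancy requires −α(T_deep − T_surf) + β(S_deep − S_surf′) = 0.
S_surf′ = S_deep − (α/β)·ΔT = 36.36 − (1.7 × 10⁻⁴/8.2 × 10⁻⁴)·(-2.6) = 36.8990 psu.
Increase required: 36.8990 − 36.14 = 0.7590 psu.

36.90 psu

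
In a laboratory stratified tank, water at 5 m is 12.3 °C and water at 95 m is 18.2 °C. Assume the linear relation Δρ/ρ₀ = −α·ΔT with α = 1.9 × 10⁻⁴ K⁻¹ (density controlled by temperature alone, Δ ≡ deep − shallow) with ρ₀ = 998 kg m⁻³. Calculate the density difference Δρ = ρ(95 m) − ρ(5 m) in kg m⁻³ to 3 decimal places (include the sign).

ΔT = +5.9 K, Δρ/ρ₀ = −αΔT = -1.121 × 10⁻³.
Δρ = 998 × (-1.121 × 10⁻³) = -1.119 kg m⁻³.
Negative Δρ: lighter below, statically unstable.

-1.119 kg m⁻³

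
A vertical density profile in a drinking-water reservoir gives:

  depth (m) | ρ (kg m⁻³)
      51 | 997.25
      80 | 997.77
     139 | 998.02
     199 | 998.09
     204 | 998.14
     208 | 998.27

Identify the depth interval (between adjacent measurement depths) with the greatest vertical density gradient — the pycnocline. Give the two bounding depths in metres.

Compute the density gradient over each adjacent pair:
  51–80 m: Δρ/Δz = 0.52/29 = 0.018 kg m⁻⁴
  80–139 m: Δρ/Δz = 0.25/59 = 4.2 × 10⁻³ kg m⁻⁴
  139–199 m: Δρ/Δz = 0.07/60 = 1.2 × 10⁻³ kg m⁻⁴
  199–204 m: Δρ/Δz = 0.05/5 = 0.010 kg m⁻⁴
  204–208 m: Δρ/Δz = 0.13/4 = 0.033 kg m⁻⁴
The largest gradient is in the 204–208 m interval — the pycnocline.

204–208 m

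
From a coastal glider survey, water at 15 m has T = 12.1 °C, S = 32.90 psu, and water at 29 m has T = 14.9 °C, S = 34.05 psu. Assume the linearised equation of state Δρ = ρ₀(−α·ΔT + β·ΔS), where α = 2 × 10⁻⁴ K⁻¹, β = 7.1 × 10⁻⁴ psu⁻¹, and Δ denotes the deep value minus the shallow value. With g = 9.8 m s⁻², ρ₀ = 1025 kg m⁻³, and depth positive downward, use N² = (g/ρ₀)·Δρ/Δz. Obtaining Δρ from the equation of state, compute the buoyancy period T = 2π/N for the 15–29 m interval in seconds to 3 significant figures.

469 s

ΔT = +2.8 K, ΔS = +1.15 psu (deep − shallow).
Δρ/ρ₀ = −αΔT + βΔS = -5.60 × 10⁻⁴ + 8.165 × 10⁻⁴ = 2.565 × 10⁻⁴, so Δρ ≈ 0.2629 kg m⁻³.
N² = (g/ρ₀)·Δρ/Δz = g·(Δρ/ρ₀)/Δz = 9.8 × 2.565 × 10⁻⁴ / 14 = 1.7955 × 10⁻⁴ s⁻².
N = √(1.7955 × 10⁻⁴) = 0.013400 rad s⁻¹ → T = 2π/N = 468.89 s ≈ 469 s.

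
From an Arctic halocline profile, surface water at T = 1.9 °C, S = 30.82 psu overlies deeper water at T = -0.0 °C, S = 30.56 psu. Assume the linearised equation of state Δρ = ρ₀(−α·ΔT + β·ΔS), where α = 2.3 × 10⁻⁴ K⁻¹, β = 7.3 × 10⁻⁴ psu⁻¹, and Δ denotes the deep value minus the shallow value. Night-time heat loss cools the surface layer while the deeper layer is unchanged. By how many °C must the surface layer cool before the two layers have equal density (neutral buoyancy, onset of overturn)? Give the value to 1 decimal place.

1.1 °C

Neutral buoyancy requires Δρ = 0, i.e. −α(T_deep − T_surf′) + β(S_deep − S_surf) = 0.
T_surf′ = T_deep − (β/α)·ΔS = -0.0 − (7.3 × 10⁻⁴/2.3 × 10⁻⁴)·(-0.26) = 0.825 °C.
Cooling required: 1.9 − (0.825) = 1.075 °C.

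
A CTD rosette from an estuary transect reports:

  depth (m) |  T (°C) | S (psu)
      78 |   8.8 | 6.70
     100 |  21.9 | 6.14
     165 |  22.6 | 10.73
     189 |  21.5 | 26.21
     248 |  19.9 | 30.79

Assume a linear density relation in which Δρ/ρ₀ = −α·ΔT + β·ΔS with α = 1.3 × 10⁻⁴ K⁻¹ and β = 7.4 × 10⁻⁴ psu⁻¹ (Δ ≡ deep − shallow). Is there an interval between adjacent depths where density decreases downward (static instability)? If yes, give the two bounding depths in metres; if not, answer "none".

78–100 m

Evaluate Δρ/ρ₀ = −αΔT + βΔS across each adjacent pair:
  78–100 m: −αΔT+βΔS = −(1.3 × 10⁻⁴)(+13.1)+(7.4 × 10⁻⁴)(-0.56) = -2.1 × 10⁻³ → UNSTABLE
  100–165 m: −αΔT+βΔS = −(1.3 × 10⁻⁴)(+0.7)+(7.4 × 10⁻⁴)(+4.59) = 3.3 × 10⁻³ → stable
  165–189 m: −αΔT+βΔS = −(1.3 × 10⁻⁴)(-1.1)+(7.4 × 10⁻⁴)(+15.48) = 0.012 → stable
  189–248 m: −αΔT+βΔS = −(1.3 × 10⁻⁴)(-1.6)+(7.4 × 10⁻⁴)(+4.58) = 3.6 × 10⁻³ → stable
The 78–100 m interval has Δρ < 0: lighter water underlies denser water.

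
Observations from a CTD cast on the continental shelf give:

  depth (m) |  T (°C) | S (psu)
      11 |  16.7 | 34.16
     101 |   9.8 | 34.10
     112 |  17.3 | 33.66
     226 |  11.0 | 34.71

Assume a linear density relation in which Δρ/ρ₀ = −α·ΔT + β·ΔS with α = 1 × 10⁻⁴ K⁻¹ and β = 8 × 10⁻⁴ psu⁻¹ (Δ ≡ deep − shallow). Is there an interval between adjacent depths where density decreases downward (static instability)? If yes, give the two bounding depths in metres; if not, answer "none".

Evaluate Δρ/ρ₀ = −αΔT + βΔS across each adjacent pair:
  11–101 m: −αΔT+βΔS = −(1 × 10⁻⁴)(-6.9)+(8 × 10⁻⁴)(-0.06) = 6.4 × 10⁻⁴ → stable
  101–112 m: −αΔT+βΔS = −(1 × 10⁻⁴)(+7.5)+(8 × 10⁻⁴)(-0.44) = -1.1 × 10⁻³ → UNSTABLE
  112–226 m: −αΔT+βΔS = −(1 × 10⁻⁴)(-6.3)+(8 × 10⁻⁴)(+1.05) = 1.5 × 10⁻³ → stable
The 101–112 m interval has Δρ < 0: lighter water underlies denser water.

101–112 m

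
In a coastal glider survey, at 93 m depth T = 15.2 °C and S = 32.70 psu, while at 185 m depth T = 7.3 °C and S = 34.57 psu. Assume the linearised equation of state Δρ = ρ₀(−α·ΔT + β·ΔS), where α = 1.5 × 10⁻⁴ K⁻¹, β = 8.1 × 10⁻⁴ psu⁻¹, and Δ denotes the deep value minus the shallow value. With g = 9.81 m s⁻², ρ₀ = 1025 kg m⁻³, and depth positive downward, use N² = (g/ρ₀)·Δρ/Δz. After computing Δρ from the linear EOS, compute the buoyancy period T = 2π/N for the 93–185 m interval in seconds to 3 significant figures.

370 s

ΔT = -7.9 K, ΔS = +1.87 psu (deep − shallow).
Δρ/ρ₀ = −αΔT + βΔS = 1.185 × 10⁻³ + 1.5147 × 10⁻³ = 2.6997 × 10⁻³, so Δρ ≈ 2.767 kg m⁻³.
N² = (g/ρ₀)·Δρ/Δz = g·(Δρ/ρ₀)/Δz = 9.81 × 2.6997 × 10⁻³ / 92 = 2.8787 × 10⁻⁴ s⁻².
N = √(2.8787 × 10⁻⁴) = 0.016967 rad s⁻¹ → T = 2π/N = 370.32 s ≈ 370 s.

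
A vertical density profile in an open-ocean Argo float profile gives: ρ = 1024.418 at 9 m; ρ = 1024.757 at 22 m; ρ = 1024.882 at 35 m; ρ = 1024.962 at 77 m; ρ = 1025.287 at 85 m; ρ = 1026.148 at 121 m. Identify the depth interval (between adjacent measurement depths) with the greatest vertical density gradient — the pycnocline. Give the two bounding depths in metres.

Compute the density gradient over each adjacent pair:
  9–22 m: Δρ/Δz = 0.339/13 = 0.026 kg m⁻⁴
  22–35 m: Δρ/Δz = 0.125/13 = 9.6 × 10⁻³ kg m⁻⁴
  35–77 m: Δρ/Δz = 0.080/42 = 1.9 × 10⁻³ kg m⁻⁴
  77–85 m: Δρ/Δz = 0.325/8 = 0.041 kg m⁻⁴
  85–121 m: Δρ/Δz = 0.861/36 = 0.024 kg m⁻⁴
The largest gradient is in the 77–85 m interval — the pycnocline.

77–85 m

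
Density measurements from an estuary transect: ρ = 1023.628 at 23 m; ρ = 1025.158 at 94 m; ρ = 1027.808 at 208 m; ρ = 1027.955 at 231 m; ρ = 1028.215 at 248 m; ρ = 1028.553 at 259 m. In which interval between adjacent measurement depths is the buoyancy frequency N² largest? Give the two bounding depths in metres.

248–259 m

Compute the density gradient over each adjacent pair:
  23–94 m: Δρ/Δz = 1.530/71 = 0.022 kg m⁻⁴
  94–208 m: Δρ/Δz = 2.650/114 = 0.023 kg m⁻⁴
  208–231 m: Δρ/Δz = 0.147/23 = 6.4 × 10⁻³ kg m⁻⁴
  231–248 m: Δρ/Δz = 0.260/17 = 0.015 kg m⁻⁴
  248–259 m: Δρ/Δz = 0.338/11 = 0.031 kg m⁻⁴
The largest gradient is in the 248–259 m interval — the pycnocline.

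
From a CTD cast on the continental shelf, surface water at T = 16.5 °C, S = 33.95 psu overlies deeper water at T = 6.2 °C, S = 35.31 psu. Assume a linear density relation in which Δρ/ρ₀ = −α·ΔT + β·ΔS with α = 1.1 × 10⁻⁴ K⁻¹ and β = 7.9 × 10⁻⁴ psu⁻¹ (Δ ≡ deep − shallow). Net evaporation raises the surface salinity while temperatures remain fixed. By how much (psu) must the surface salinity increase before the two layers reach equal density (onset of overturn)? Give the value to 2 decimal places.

2.79 psu

Neutral buoyancy requires −α(T_deep − T_surf) + β(S_deep − S_surf′) = 0.
S_surf′ = S_deep − (α/β)·ΔT = 35.31 − (1.1 × 10⁻⁴/7.9 × 10⁻⁴)·(-10.3) = 36.7442 psu.
Increase required: 36.7442 − 33.95 = 2.7942 psu.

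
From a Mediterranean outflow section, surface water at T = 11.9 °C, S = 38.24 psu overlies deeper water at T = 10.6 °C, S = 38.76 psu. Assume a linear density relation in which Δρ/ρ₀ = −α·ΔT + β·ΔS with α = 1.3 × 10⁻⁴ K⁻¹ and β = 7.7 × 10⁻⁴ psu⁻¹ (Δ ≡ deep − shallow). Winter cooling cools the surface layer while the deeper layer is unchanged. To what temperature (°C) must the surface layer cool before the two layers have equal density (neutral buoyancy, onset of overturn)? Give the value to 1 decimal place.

Neutral buoyancy requires Δρ = 0, i.e. −α(T_deep − T_surf′) + β(S_deep − S_surf) = 0.
T_surf′ = T_deep − (β/α)·ΔS = 10.6 − (7.7 × 10⁻⁴/1.3 × 10⁻⁴)·(+0.52) = 7.520 °C.
Cooling required: 11.9 − (7.520) = 4.380 °C.

7.5 °C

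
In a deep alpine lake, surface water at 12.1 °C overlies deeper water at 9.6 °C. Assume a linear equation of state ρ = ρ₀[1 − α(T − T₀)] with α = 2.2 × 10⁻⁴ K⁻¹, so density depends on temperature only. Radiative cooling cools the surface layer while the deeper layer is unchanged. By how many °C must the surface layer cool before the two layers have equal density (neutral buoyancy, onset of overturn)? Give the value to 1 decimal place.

2.5 °C

With temperature the only control, equal density requires T_surf′ = T_deep.
T_surf′ = 9.6 °C.
Cooling required: 12.1 − 9.6 = 2.5 °C.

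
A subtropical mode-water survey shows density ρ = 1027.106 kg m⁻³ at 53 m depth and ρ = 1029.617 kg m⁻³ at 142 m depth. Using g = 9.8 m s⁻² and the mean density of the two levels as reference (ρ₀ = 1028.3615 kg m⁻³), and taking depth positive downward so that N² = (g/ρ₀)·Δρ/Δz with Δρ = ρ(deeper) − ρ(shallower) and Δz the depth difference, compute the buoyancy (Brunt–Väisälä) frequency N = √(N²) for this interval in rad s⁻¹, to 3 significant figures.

Δρ = 1029.617 − 1027.106 = 2.511 kg m⁻³ over Δz = 142 − 53 = 89 m.
N² = (9.8/1028.3615) × (2.511/89) = 2.6887 × 10⁻⁴ s⁻².
N = √(2.6887 × 10⁻⁴) = 0.016397 rad s⁻¹ ≈ 0.0164 rad s⁻¹.
N² > 0, so the interval is statically stable.

0.0164 rad s⁻¹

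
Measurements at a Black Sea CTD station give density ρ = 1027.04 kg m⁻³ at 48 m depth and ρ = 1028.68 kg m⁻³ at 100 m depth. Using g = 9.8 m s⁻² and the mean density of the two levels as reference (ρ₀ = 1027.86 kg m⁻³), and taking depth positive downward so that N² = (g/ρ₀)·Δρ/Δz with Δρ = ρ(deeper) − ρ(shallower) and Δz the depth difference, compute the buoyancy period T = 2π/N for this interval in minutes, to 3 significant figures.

6.04 min

Δρ = 1028.68 − 1027.04 = 1.64 kg m⁻³ over Δz = 100 − 48 = 52 m.
N² = (9.8/1027.86) × (1.64/52) = 3.0070 × 10⁻⁴ s⁻².
N = √(3.0070 × 10⁻⁴) = 0.017341 rad s⁻¹, so T = 2π/N = 362.33 s = 6.0388 min ≈ 6.04 min.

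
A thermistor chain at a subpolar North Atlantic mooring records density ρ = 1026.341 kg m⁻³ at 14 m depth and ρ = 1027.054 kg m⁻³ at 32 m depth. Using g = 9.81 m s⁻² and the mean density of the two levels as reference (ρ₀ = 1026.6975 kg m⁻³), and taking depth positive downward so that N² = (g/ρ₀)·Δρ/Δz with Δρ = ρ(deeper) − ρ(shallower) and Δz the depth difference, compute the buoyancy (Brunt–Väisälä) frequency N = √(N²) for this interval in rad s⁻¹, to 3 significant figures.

0.0195 rad s⁻¹

Δρ = 1027.054 − 1026.341 = 0.713 kg m⁻³ over Δz = 32 − 14 = 18 m.
N² = (9.81/1026.6975) × (0.713/18) = 3.7848 × 10⁻⁴ s⁻².
N = √(3.7848 × 10⁻⁴) = 0.019455 rad s⁻¹ ≈ 0.0195 rad s⁻¹.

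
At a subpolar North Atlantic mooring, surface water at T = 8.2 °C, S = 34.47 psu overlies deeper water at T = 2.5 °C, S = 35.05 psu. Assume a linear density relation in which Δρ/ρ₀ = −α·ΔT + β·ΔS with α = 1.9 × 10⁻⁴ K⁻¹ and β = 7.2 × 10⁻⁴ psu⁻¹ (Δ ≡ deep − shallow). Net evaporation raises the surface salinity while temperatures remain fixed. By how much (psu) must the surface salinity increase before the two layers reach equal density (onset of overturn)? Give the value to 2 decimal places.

2.08 psu

Neutral buoyancy requires −α(T_deep − T_surf) + β(S_deep − S_surf′) = 0.
S_surf′ = S_deep − (α/β)·ΔT = 35.05 − (1.9 × 10⁻⁴/7.2 × 10⁻⁴)·(-5.7) = 36.5542 psu.
Increase required: 36.5542 − 34.47 = 2.0842 psu.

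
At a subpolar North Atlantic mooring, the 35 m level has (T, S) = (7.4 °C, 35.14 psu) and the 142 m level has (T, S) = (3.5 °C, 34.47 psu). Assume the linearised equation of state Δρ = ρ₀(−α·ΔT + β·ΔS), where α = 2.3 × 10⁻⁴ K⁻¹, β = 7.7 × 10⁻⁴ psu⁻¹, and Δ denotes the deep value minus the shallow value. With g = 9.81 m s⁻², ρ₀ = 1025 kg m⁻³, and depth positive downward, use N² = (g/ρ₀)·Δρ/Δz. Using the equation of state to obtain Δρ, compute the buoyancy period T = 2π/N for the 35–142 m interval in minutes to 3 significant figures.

ΔT = -3.9 K, ΔS = -0.67 psu (deep − shallow).
Δρ/ρ₀ = −αΔT + βΔS = 8.97 × 10⁻⁴ − 5.159 × 10⁻⁴ = 3.811 × 10⁻⁴, so Δρ ≈ 0.3906 kg m⁻³.
N² = (g/ρ₀)·Δρ/Δz = g·(Δρ/ρ₀)/Δz = 9.81 × 3.811 × 10⁻⁴ / 107 = 3.4940 × 10⁻⁵ s⁻².
N = √(3.4940 × 10⁻⁵) = 5.9110 × 10⁻³ rad s⁻¹ → T = 2π/N = 1.0630 × 10³ s = 17.717 min ≈ 17.7 min.

17.7 min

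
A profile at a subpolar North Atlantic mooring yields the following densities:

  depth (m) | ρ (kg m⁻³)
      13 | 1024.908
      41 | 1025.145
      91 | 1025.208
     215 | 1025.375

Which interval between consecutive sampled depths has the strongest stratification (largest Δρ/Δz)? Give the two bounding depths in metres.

Compute the density gradient over each adjacent pair:
  13–41 m: Δρ/Δz = 0.237/28 = 8.5 × 10⁻³ kg m⁻⁴
  41–91 m: Δρ/Δz = 0.063/50 = 1.3 × 10⁻³ kg m⁻⁴
  91–215 m: Δρ/Δz = 0.167/124 = 1.3 × 10⁻³ kg m⁻⁴
The largest gradient is in the 13–41 m interval — the pycnocline.

13–41 m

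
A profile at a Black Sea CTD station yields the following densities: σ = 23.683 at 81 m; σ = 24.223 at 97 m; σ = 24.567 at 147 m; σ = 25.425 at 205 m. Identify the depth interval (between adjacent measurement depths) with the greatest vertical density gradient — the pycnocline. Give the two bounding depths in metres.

Compute the density gradient over each adjacent pair:
  81–97 m: Δρ/Δz = 0.540/16 = 0.034 kg m⁻⁴
  97–147 m: Δρ/Δz = 0.344/50 = 6.9 × 10⁻³ kg m⁻⁴
  147–205 m: Δρ/Δz = 0.858/58 = 0.015 kg m⁻⁴
The largest gradient is in the 81–97 m interval — the pycnocline.

81–97 m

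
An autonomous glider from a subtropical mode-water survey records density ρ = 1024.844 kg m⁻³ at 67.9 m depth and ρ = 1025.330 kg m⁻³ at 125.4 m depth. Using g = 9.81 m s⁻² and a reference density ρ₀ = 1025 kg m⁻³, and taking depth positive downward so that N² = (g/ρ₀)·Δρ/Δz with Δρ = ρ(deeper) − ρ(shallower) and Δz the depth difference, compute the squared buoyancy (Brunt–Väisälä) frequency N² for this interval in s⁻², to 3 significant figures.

8.09 × 10⁻⁵ s⁻²

Δρ = 1025.330 − 1024.844 = 0.486 kg m⁻³ over Δz = 125.4 − 67.9 = 57.5 m.
N² = (9.81/1025) × (0.486/57.5) = 8.0893 × 10⁻⁵ s⁻² ≈ 8.09 × 10⁻⁵ s⁻².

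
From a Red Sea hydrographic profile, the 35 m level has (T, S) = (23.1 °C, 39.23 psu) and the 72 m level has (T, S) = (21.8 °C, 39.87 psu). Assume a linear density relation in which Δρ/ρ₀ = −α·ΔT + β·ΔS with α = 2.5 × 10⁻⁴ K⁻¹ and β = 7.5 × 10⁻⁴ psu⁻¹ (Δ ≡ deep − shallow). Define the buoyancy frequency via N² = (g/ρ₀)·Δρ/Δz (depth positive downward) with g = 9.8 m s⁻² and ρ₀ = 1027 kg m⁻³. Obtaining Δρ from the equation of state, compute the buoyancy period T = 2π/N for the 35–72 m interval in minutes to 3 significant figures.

ΔT = -1.3 K, ΔS = +0.64 psu (deep − shallow).
Δρ/ρ₀ = −αΔT + βΔS = 3.25 × 10⁻⁴ + 4.80 × 10⁻⁴ = 8.05 × 10⁻⁴, so Δρ ≈ 0.8267 kg m⁻³.
N² = (g/ρ₀)·Δρ/Δz = g·(Δρ/ρ₀)/Δz = 9.8 × 8.05 × 10⁻⁴ / 37 = 2.1322 × 10⁻⁴ s⁻².
N = √(2.1322 × 10⁻⁴) = 0.014602 rad s⁻¹ → T = 2π/N = 430.30 s = 7.1717 min ≈ 7.17 min.

7.17 min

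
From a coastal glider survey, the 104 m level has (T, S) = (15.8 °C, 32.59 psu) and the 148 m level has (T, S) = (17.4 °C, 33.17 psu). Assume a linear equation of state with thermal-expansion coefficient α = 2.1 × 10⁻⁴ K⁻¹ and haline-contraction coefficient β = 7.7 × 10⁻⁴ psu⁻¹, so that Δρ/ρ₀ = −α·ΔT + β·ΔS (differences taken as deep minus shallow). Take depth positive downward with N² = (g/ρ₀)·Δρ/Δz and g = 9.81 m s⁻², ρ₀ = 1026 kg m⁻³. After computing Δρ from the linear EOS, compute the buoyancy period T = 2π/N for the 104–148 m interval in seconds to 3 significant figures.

ΔT = +1.6 K, ΔS = +0.58 psu (deep − shallow).
Δρ/ρ₀ = −αΔT + βΔS = -3.36 × 10⁻⁴ + 4.466 × 10⁻⁴ = 1.106 × 10⁻⁴, so Δρ ≈ 0.1135 kg m⁻³.
N² = (g/ρ₀)·Δρ/Δz = g·(Δρ/ρ₀)/Δz = 9.81 × 1.106 × 10⁻⁴ / 44 = 2.4659 × 10⁻⁵ s⁻².
N = √(2.4659 × 10⁻⁵) = 4.9658 × 10⁻³ rad s⁻¹ → T = 2π/N = 1.2653 × 10³ s ≈ 1.27 × 10³ s.

1.27 × 10³ s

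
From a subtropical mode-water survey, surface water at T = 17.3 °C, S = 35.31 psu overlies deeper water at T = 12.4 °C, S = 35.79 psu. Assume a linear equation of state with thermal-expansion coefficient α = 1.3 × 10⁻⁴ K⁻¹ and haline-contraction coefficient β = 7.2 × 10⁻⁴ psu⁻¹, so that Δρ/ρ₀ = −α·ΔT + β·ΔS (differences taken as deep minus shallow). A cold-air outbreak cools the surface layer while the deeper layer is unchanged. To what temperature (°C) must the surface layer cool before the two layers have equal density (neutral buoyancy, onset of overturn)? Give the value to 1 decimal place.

9.7 °C

Neutral buoyancy requires Δρ = 0, i.e. −α(T_deep − T_surf′) + β(S_deep − S_surf) = 0.
T_surf′ = T_deep − (β/α)·ΔS = 12.4 − (7.2 × 10⁻⁴/1.3 × 10⁻⁴)·(+0.48) = 9.742 °C.
Cooling required: 17.3 − (9.742) = 7.558 °C.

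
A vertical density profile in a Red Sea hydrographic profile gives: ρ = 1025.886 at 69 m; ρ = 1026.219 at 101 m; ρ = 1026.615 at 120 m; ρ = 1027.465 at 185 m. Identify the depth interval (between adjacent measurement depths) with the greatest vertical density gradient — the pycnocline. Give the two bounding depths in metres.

Compute the density gradient over each adjacent pair:
  69–101 m: Δρ/Δz = 0.333/32 = 0.010 kg m⁻⁴
  101–120 m: Δρ/Δz = 0.396/19 = 0.021 kg m⁻⁴
  120–185 m: Δρ/Δz = 0.850/65 = 0.013 kg m⁻⁴
The largest gradient is in the 101–120 m interval — the pycnocline.

101–120 m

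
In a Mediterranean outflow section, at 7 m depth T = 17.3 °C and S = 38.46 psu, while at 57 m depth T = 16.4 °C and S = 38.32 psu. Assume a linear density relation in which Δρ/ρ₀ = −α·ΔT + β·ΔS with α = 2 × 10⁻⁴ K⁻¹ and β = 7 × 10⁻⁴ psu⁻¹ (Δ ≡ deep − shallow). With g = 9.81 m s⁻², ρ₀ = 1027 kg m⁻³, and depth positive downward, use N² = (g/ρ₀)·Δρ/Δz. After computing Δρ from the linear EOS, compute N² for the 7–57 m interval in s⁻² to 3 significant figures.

1.61 × 10⁻⁵ s⁻²

ΔT = -0.9 K, ΔS = -0.14 psu (deep − shallow).
Δρ/ρ₀ = −αΔT + βΔS = 1.80 × 10⁻⁴ − 9.80 × 10⁻⁵ = 8.20 × 10⁻⁵, so Δρ ≈ 0.08421 kg m⁻³.
N² = (g/ρ₀)·Δρ/Δz = g·(Δρ/ρ₀)/Δz = 9.81 × 8.20 × 10⁻⁵ / 50 = 1.6088 × 10⁻⁵ s⁻² ≈ 1.61 × 10⁻⁵ s⁻².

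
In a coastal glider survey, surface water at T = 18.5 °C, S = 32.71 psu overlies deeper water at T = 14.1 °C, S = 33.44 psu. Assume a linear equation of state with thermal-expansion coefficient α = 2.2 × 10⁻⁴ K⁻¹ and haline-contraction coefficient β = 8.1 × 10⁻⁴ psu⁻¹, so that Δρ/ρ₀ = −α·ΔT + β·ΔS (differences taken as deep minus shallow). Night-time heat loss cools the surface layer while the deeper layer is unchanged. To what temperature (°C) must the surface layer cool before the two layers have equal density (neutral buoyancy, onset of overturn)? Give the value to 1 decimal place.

11.4 °C

Neutral buoyancy requires Δρ = 0, i.e. −α(T_deep − T_surf′) + β(S_deep − S_surf) = 0.
T_surf′ = T_deep − (β/α)·ΔS = 14.1 − (8.1 × 10⁻⁴/2.2 × 10⁻⁴)·(+0.73) = 11.412 °C.
Cooling required: 18.5 − (11.412) = 7.088 °C.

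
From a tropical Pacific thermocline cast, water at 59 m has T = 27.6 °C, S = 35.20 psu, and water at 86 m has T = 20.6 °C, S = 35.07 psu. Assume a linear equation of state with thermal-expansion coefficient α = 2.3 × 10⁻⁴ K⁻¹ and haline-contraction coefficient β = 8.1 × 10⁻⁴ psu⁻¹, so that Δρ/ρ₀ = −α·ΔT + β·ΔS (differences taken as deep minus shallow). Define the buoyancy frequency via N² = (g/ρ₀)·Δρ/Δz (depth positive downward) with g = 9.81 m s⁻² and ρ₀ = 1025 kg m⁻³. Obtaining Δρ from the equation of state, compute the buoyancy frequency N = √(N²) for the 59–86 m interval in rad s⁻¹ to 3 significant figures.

ΔT = -7.0 K, ΔS = -0.13 psu (deep − shallow).
Δρ/ρ₀ = −αΔT + βΔS = 1.61 × 10⁻³ − 1.053 × 10⁻⁴ = 1.5047 × 10⁻³, so Δρ ≈ 1.542 kg m⁻³.
N² = (g/ρ₀)·Δρ/Δz = g·(Δρ/ρ₀)/Δz = 9.81 × 1.5047 × 10⁻³ / 27 = 5.4671 × 10⁻⁴ s⁻².
N = √(5.4671 × 10⁻⁴) = 0.023382 rad s⁻¹ ≈ 0.0234 rad s⁻¹.

0.0234 rad s⁻¹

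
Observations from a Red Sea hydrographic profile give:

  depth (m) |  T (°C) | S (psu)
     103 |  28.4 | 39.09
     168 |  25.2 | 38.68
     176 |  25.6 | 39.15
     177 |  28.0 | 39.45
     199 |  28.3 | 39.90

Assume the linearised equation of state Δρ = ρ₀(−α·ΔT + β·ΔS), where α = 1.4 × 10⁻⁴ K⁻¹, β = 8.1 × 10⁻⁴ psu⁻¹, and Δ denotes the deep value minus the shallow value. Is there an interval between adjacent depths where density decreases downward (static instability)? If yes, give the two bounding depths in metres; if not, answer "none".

176–177 m

Evaluate Δρ/ρ₀ = −αΔT + βΔS across each adjacent pair:
  103–168 m: −αΔT+βΔS = −(1.4 × 10⁻⁴)(-3.2)+(8.1 × 10⁻⁴)(-0.41) = 1.2 × 10⁻⁴ → stable
  168–176 m: −αΔT+βΔS = −(1.4 × 10⁻⁴)(+0.4)+(8.1 × 10⁻⁴)(+0.47) = 3.2 × 10⁻⁴ → stable
  176–177 m: −αΔT+βΔS = −(1.4 × 10⁻⁴)(+2.4)+(8.1 × 10⁻⁴)(+0.30) = -9.3 × 10⁻⁵ → UNSTABLE
  177–199 m: −αΔT+βΔS = −(1.4 × 10⁻⁴)(+0.3)+(8.1 × 10⁻⁴)(+0.45) = 3.2 × 10⁻⁴ → stable
The 176–177 m interval has Δρ < 0: lighter water underlies denser water.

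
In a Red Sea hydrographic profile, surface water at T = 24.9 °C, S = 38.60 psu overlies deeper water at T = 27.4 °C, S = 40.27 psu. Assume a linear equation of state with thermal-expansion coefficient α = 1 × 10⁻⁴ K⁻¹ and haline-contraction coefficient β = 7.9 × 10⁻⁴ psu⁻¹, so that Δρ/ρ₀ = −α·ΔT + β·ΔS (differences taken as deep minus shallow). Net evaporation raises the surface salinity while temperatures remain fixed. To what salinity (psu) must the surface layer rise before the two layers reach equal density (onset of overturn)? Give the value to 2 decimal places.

39.95 psu

Neutral buoyancy requires −α(T_deep − T_surf) + β(S_deep − S_surf′) = 0.
S_surf′ = S_deep − (α/β)·ΔT = 40.27 − (1 × 10⁻⁴/7.9 × 10⁻⁴)·(+2.5) = 39.9535 psu.
Increase required: 39.9535 − 38.60 = 1.3535 psu.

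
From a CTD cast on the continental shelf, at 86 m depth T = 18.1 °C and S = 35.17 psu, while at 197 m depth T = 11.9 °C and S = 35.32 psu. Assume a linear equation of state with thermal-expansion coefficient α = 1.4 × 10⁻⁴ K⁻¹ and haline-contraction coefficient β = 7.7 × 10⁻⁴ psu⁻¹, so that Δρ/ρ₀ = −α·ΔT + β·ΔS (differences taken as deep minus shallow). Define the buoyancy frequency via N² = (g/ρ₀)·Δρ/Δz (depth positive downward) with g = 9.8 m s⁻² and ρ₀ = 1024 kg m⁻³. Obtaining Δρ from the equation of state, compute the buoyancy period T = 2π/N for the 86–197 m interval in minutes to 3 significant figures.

11.2 min

ΔT = -6.2 K, ΔS = +0.15 psu (deep − shallow).
Δρ/ρ₀ = −αΔT + βΔS = 8.68 × 10⁻⁴ + 1.155 × 10⁻⁴ = 9.835 × 10⁻⁴, so Δρ ≈ 1.007 kg m⁻³.
N² = (g/ρ₀)·Δρ/Δz = g·(Δρ/ρ₀)/Δz = 9.8 × 9.835 × 10⁻⁴ / 111 = 8.6832 × 10⁻⁵ s⁻².
N = √(8.6832 × 10⁻⁵) = 9.3184 × 10⁻³ rad s⁻¹ → T = 2π/N = 674.28 s = 11.238 min ≈ 11.2 min.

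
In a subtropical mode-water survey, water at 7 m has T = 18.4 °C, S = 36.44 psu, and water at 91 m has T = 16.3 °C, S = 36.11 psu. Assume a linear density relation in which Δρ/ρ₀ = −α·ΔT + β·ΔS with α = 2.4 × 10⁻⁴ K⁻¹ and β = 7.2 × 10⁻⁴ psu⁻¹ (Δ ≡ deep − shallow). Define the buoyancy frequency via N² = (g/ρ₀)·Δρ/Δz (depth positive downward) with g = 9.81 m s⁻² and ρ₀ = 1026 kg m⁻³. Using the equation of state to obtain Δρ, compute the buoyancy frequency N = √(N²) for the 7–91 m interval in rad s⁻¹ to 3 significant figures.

ΔT = -2.1 K, ΔS = -0.33 psu (deep − shallow).
Δρ/ρ₀ = −αΔT + βΔS = 5.04 × 10⁻⁴ − 2.376 × 10⁻⁴ = 2.664 × 10⁻⁴, so Δρ ≈ 0.2733 kg m⁻³.
N² = (g/ρ₀)·Δρ/Δz = g·(Δρ/ρ₀)/Δz = 9.81 × 2.664 × 10⁻⁴ / 84 = 3.1112 × 10⁻⁵ s⁻².
N = √(3.1112 × 10⁻⁵) = 5.5778 × 10⁻³ rad s⁻¹ ≈ 5.58 × 10⁻³ rad s⁻¹.

5.58 × 10⁻³ rad s⁻¹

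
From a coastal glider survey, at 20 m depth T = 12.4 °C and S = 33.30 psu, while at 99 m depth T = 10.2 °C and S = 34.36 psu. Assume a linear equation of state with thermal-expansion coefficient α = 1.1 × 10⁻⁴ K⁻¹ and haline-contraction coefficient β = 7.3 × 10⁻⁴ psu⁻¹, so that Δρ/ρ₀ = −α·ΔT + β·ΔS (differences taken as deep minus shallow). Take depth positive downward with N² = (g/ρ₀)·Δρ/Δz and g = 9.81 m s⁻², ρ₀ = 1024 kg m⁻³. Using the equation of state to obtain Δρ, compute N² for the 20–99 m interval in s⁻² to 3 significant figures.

1.26 × 10⁻⁴ s⁻²

ΔT = -2.2 K, ΔS = +1.06 psu (deep − shallow).
Δρ/ρ₀ = −αΔT + βΔS = 2.42 × 10⁻⁴ + 7.738 × 10⁻⁴ = 1.0158 × 10⁻³, so Δρ ≈ 1.040 kg m⁻³.
N² = (g/ρ₀)·Δρ/Δz = g·(Δρ/ρ₀)/Δz = 9.81 × 1.0158 × 10⁻³ / 79 = 1.2614 × 10⁻⁴ s⁻² ≈ 1.26 × 10⁻⁴ s⁻².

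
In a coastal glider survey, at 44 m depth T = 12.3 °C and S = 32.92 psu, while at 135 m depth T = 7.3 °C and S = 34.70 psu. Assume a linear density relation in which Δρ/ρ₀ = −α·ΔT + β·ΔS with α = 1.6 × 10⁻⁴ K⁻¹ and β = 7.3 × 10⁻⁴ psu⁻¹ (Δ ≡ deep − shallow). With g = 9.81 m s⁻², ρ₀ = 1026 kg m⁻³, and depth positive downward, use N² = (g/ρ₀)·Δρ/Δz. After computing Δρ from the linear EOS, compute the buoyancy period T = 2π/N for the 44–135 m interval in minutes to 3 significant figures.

6.96 min

ΔT = -5.0 K, ΔS = +1.78 psu (deep − shallow).
Δρ/ρ₀ = −αΔT + βΔS = 8.00 × 10⁻⁴ + 1.2994 × 10⁻³ = 2.0994 × 10⁻³, so Δρ ≈ 2.154 kg m⁻³.
N² = (g/ρ₀)·Δρ/Δz = g·(Δρ/ρ₀)/Δz = 9.81 × 2.0994 × 10⁻³ / 91 = 2.2632 × 10⁻⁴ s⁻².
N = √(2.2632 × 10⁻⁴) = 0.015044 rad s⁻¹ → T = 2π/N = 417.65 s = 6.9608 min ≈ 6.96 min.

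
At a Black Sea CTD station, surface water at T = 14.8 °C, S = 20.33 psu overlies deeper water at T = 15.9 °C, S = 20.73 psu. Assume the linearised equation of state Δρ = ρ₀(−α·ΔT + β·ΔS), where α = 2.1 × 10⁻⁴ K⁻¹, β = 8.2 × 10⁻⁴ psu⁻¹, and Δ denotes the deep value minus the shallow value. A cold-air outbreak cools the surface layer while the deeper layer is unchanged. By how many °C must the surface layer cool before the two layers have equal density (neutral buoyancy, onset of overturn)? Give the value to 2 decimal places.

Neutral buoyancy requires Δρ = 0, i.e. −α(T_deep − T_surf′) + β(S_deep − S_surf) = 0.
T_surf′ = T_deep − (β/α)·ΔS = 15.9 − (8.2 × 10⁻⁴/2.1 × 10⁻⁴)·(+0.40) = 14.3381 °C.
Cooling required: 14.8 − (14.3381) = 0.4619 °C.

0.46 °C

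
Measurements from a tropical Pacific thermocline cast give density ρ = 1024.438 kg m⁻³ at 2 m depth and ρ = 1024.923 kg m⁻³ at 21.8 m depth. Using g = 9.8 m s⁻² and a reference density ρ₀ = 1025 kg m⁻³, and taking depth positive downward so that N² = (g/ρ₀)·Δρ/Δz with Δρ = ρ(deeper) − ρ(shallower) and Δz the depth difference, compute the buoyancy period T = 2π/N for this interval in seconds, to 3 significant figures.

Δρ = 1024.923 − 1024.438 = 0.485 kg m⁻³ over Δz = 21.8 − 2 = 19.8 m.
N² = (9.8/1025) × (0.485/19.8) = 2.3420 × 10⁻⁴ s⁻².
N = √(2.3420 × 10⁻⁴) = 0.015304 rad s⁻¹, so T = 2π/N = 410.56 s ≈ 411 s.

411 s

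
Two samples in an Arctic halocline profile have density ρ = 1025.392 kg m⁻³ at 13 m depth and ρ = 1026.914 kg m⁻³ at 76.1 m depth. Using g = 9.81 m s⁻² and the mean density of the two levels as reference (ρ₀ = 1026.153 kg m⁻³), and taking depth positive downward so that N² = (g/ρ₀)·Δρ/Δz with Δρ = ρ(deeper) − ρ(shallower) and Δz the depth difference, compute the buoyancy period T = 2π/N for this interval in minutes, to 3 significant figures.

Δρ = 1026.914 − 1025.392 = 1.522 kg m⁻³ over Δz = 76.1 − 13 = 63.1 m.
N² = (9.81/1026.153) × (1.522/63.1) = 2.3059 × 10⁻⁴ s⁻².
N = √(2.3059 × 10⁻⁴) = 0.015185 rad s⁻¹, so T = 2π/N = 413.78 s = 6.8963 min ≈ 6.90 min.
Since Δρ > 0 the layer is stably stratified.

6.90 min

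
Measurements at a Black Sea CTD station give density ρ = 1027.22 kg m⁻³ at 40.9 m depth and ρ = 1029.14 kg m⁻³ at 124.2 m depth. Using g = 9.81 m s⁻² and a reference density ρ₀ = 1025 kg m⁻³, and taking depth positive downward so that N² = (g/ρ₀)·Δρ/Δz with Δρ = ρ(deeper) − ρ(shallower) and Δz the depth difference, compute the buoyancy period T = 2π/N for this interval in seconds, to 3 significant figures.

Δρ = 1029.14 − 1027.22 = 1.92 kg m⁻³ over Δz = 124.2 − 40.9 = 83.3 m.
N² = (9.81/1025) × (1.92/83.3) = 2.2060 × 10⁻⁴ s⁻².
N = √(2.2060 × 10⁻⁴) = 0.014853 rad s⁻¹, so T = 2π/N = 423.02 s ≈ 423 s.

423 s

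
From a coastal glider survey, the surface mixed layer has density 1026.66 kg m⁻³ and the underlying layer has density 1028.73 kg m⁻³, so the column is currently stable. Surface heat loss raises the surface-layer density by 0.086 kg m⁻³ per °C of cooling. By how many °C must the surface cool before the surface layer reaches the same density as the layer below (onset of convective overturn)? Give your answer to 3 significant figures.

Density deficit of the surface layer: 1028.73 − 1026.66 = 2.07 kg m⁻³.
Required change = 2.07 / 0.086 = 24.1 °C.

24.1 °C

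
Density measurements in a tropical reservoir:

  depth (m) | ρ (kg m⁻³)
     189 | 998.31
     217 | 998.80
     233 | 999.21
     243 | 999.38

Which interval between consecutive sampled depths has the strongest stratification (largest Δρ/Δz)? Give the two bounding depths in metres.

217–233 m

Compute the density gradient over each adjacent pair:
  189–217 m: Δρ/Δz = 0.49/28 = 0.017 kg m⁻⁴
  217–233 m: Δρ/Δz = 0.41/16 = 0.026 kg m⁻⁴
  233–243 m: Δρ/Δz = 0.17/10 = 0.017 kg m⁻⁴
The largest gradient is in the 217–233 m interval — the pycnocline.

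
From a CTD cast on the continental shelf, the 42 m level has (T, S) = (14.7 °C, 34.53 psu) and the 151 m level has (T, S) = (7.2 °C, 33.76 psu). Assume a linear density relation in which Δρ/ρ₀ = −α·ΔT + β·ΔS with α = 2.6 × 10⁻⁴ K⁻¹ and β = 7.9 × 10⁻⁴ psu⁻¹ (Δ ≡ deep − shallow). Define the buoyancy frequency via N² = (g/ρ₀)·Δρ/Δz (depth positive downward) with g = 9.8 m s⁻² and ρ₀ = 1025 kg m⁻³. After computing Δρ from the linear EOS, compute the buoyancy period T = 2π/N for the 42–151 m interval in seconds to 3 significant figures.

ΔT = -7.5 K, ΔS = -0.77 psu (deep − shallow).
Δρ/ρ₀ = −αΔT + βΔS = 1.95 × 10⁻³ − 6.083 × 10⁻⁴ = 1.3417 × 10⁻³, so Δρ ≈ 1.375 kg m⁻³.
N² = (g/ρ₀)·Δρ/Δz = g·(Δρ/ρ₀)/Δz = 9.8 × 1.3417 × 10⁻³ / 109 = 1.2063 × 10⁻⁴ s⁻².
N = √(1.2063 × 10⁻⁴) = 0.010983 rad s⁻¹ → T = 2π/N = 572.08 s ≈ 572 s.

572 s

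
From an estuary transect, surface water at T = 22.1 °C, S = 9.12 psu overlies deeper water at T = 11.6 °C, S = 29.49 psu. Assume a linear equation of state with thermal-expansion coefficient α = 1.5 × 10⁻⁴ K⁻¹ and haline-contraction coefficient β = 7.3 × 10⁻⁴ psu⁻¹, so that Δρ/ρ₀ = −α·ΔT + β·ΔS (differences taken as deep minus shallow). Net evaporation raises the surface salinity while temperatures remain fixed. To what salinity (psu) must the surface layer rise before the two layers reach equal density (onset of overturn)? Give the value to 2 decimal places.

Neutral buoyancy requires −α(T_deep − T_surf) + β(S_deep − S_surf′) = 0.
S_surf′ = S_deep − (α/β)·ΔT = 29.49 − (1.5 × 10⁻⁴/7.3 × 10⁻⁴)·(-10.5) = 31.6475 psu.
Increase required: 31.6475 − 9.12 = 22.5275 psu.

31.65 psu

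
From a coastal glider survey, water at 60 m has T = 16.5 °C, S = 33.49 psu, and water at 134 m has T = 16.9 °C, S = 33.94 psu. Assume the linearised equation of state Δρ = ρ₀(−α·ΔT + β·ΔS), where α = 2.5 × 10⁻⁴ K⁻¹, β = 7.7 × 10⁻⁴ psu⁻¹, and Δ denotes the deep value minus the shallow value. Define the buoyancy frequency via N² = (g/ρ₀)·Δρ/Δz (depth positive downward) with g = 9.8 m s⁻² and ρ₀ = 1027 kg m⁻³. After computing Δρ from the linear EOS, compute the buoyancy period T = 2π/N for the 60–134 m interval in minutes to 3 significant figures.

18.3 min

ΔT = +0.4 K, ΔS = +0.45 psu (deep − shallow).
Δρ/ρ₀ = −αΔT + βΔS = -1.00 × 10⁻⁴ + 3.465 × 10⁻⁴ = 2.465 × 10⁻⁴, so Δρ ≈ 0.2532 kg m⁻³.
N² = (g/ρ₀)·Δρ/Δz = g·(Δρ/ρ₀)/Δz = 9.8 × 2.465 × 10⁻⁴ / 74 = 3.2645 × 10⁻⁵ s⁻².
N = √(3.2645 × 10⁻⁵) = 5.7136 × 10⁻³ rad s⁻¹ → T = 2π/N = 1.0997 × 10³ s = 18.328 min ≈ 18.3 min.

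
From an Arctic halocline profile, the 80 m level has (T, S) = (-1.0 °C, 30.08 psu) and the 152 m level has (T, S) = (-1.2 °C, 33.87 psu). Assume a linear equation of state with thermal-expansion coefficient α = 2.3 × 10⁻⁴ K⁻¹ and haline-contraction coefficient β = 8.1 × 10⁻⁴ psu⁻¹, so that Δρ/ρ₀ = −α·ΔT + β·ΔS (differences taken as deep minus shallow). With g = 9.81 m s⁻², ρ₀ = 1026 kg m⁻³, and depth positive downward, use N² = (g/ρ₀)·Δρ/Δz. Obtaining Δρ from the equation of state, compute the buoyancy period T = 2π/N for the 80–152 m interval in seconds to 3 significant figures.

ΔT = -0.2 K, ΔS = +3.79 psu (deep − shallow).
Δρ/ρ₀ = −αΔT + βΔS = 4.60 × 10⁻⁵ + 3.0699 × 10⁻³ = 3.1159 × 10⁻³, so Δρ ≈ 3.197 kg m⁻³.
N² = (g/ρ₀)·Δρ/Δz = g·(Δρ/ρ₀)/Δz = 9.81 × 3.1159 × 10⁻³ / 72 = 4.2454 × 10⁻⁴ s⁻².
N = √(4.2454 × 10⁻⁴) = 0.020604 rad s⁻¹ → T = 2π/N = 304.95 s ≈ 305 s.

305 s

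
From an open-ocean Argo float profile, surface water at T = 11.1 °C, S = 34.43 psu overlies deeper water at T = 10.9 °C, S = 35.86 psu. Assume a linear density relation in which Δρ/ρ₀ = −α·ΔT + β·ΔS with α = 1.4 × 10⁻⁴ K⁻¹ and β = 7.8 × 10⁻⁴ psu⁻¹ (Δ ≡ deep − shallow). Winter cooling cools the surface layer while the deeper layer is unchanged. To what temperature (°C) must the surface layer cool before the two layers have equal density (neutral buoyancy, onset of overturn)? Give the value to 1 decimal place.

Neutral buoyancy requires Δρ = 0, i.e. −α(T_deep − T_surf′) + β(S_deep − S_surf) = 0.
T_surf′ = T_deep − (β/α)·ΔS = 10.9 − (7.8 × 10⁻⁴/1.4 × 10⁻⁴)·(+1.43) = 2.933 °C.
Cooling required: 11.1 − (2.933) = 8.167 °C.

2.9 °C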